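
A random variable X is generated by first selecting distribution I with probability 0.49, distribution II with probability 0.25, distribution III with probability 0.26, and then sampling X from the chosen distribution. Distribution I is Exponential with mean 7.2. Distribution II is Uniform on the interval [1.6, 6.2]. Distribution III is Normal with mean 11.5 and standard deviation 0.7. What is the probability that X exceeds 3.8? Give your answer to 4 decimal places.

Conditional on each component, P(X > 3.8): I: 0.589914; II: 0.521739; III: 1.
By total probability, P(X > 3.8) = 0.49·0.589914 + 0.25·0.521739 + 0.26·1 = 0.679493.

0.6795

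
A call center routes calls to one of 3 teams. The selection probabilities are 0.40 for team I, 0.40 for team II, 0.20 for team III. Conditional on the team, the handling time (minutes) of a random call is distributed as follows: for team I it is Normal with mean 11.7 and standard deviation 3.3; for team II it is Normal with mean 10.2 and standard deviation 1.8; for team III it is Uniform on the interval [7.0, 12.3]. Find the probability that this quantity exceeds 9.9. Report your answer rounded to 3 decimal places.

0.600

Conditional on each team, P(X > 9.9): I: 0.70728; II: 0.566184; III: 0.45283.
By total probability, P(X > 9.9) = 0.4·0.70728 + 0.4·0.566184 + 0.2·0.45283 = 0.599951.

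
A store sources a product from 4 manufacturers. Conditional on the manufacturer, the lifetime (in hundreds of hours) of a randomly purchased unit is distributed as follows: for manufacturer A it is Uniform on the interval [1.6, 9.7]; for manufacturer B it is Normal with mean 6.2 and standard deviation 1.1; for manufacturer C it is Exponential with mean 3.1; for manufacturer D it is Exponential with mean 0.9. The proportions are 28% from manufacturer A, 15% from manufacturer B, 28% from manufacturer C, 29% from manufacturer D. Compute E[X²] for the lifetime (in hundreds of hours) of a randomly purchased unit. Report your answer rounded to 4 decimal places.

22.2681

For each component E[X²] = Var + (mean)², giving A: 37.39; B: 39.65; C: 19.22; D: 1.62.
Overall E[X²] = 0.28·37.39 + 0.15·39.65 + 0.28·19.22 + 0.29·1.62 = 22.2681.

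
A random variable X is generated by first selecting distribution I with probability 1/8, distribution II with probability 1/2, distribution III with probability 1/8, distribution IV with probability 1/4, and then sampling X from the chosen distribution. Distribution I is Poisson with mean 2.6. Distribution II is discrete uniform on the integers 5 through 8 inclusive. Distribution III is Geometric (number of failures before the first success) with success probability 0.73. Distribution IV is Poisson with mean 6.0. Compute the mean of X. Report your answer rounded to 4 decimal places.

Component means — I: 2.6; II: 6.5; III: 0.369863; IV: 6.
E[X] = 0.125·2.6 + 0.5·6.5 + 0.125·0.369863 + 0.25·6 = 5.12123.

5.1212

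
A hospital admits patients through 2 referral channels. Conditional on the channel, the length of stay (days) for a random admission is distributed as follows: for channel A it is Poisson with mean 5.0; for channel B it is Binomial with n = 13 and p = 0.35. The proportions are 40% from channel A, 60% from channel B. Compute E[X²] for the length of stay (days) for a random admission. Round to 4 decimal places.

26.1960

For each component E[X²] = Var + (mean)², giving A: 30; B: 23.66.
Overall E[X²] = 0.4·30 + 0.6·23.66 = 26.196.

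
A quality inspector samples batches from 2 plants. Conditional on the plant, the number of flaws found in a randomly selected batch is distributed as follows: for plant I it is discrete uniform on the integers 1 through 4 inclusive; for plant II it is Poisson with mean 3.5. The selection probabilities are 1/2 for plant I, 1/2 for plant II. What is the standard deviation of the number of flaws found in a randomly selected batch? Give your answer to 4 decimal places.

Per component, I: μ=2.5, E[X²]=7.5; II: μ=3.5, E[X²]=15.75.
E[X] = 0.5·2.5 + 0.5·3.5 = 3.
E[X²] = 0.5·7.5 + 0.5·15.75 = 11.625.
Var(X) = E[X²] − (E[X])² = 11.625 − 9 = 2.625.
SD(X) = √2.625 = 1.62019.

1.6202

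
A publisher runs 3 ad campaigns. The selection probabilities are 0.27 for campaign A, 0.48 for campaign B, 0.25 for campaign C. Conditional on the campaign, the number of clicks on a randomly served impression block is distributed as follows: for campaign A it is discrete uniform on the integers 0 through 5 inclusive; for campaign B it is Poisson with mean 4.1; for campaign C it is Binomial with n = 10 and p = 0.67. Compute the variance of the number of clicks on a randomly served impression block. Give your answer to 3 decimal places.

5.642

Per component, A: μ=2.5, E[X²]=9.16667; B: μ=4.1, E[X²]=20.91; C: μ=6.7, E[X²]=47.101.
E[X] = 0.27·2.5 + 0.48·4.1 + 0.25·6.7 = 4.318.
E[X²] = 0.27·9.16667 + 0.48·20.91 + 0.25·47.101 = 24.287.
Var(X) = E[X²] − (E[X])² = 24.287 − 18.6451 = 5.64193.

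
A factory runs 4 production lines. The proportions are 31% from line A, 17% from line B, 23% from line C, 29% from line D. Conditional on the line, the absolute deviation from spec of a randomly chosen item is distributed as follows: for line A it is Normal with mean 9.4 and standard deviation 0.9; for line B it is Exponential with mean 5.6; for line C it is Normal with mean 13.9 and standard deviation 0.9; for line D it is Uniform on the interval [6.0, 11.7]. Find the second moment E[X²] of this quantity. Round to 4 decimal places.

106.4284

For each component E[X²] = Var + (mean)², giving A: 89.17; B: 62.72; C: 194.02; D: 81.03.
Overall E[X²] = 0.31·89.17 + 0.17·62.72 + 0.23·194.02 + 0.29·81.03 = 106.428.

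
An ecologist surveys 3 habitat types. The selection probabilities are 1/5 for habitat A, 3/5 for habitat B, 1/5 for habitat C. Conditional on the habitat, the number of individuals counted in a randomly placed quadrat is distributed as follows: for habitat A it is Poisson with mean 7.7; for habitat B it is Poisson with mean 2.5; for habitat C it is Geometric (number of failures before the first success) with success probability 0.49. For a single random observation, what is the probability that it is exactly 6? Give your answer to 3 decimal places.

Conditional on each habitat, P(X = 6): A: 0.131082; B: 0.0278337; C: 0.00862218.
By total probability, P(X = 6) = 0.2·0.131082 + 0.6·0.0278337 + 0.2·0.00862218 = 0.0446411.

0.045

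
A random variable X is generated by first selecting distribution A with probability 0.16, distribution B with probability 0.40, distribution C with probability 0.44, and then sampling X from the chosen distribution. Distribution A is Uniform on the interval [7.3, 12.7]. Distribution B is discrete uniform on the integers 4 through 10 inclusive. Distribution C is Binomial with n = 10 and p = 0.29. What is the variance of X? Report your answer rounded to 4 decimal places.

Per component, A: μ=10, E[X²]=102.43; B: μ=7, E[X²]=53; C: μ=2.9, E[X²]=10.469.
E[X] = 0.16·10 + 0.4·7 + 0.44·2.9 = 5.676.
E[X²] = 0.16·102.43 + 0.4·53 + 0.44·10.469 = 42.1952.
Var(X) = E[X²] − (E[X])² = 42.1952 − 32.217 = 9.97818.

9.9782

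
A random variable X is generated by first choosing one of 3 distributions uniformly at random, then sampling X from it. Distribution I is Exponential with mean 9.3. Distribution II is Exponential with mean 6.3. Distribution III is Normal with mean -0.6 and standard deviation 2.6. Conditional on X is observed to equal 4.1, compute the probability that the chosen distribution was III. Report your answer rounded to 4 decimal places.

Likelihoods f(4.1 | ·): I: 0.0691917; II: 0.0827987; III: 0.029947.
Posterior ∝ prior × likelihood. Numerator for III: 0.333333·0.029947 = 0.00998234.
Normalizing constant: 0.333333·0.0691917 + 0.333333·0.0827987 + 0.333333·0.029947 = 0.0606458.
P(III | observation) = 0.00998234 / 0.0606458 = 0.164601.

0.1646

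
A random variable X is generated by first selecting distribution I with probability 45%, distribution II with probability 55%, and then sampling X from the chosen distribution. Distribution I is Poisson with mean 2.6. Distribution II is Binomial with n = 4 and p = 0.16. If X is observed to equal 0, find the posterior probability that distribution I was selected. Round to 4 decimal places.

Likelihoods P(X=0 | ·): I: 0.0742736; II: 0.497871.
Posterior ∝ prior × likelihood. Numerator for I: 0.45·0.0742736 = 0.0334231.
Normalizing constant: 0.45·0.0742736 + 0.55·0.497871 = 0.307252.
P(I | observation) = 0.0334231 / 0.307252 = 0.108781.

0.1088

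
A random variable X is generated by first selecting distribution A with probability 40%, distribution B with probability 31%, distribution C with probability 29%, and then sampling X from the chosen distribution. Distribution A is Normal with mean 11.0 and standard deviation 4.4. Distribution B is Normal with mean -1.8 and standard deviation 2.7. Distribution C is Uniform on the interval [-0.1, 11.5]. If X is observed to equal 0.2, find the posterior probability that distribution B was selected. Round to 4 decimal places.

0.5652

Likelihoods f(0.2 | ·): A: 0.00445851; B: 0.112305; C: 0.0862069.
Posterior ∝ prior × likelihood. Numerator for B: 0.31·0.112305 = 0.0348145.
Normalizing constant: 0.4·0.00445851 + 0.31·0.112305 + 0.29·0.0862069 = 0.0615979.
P(B | observation) = 0.0348145 / 0.0615979 = 0.56519.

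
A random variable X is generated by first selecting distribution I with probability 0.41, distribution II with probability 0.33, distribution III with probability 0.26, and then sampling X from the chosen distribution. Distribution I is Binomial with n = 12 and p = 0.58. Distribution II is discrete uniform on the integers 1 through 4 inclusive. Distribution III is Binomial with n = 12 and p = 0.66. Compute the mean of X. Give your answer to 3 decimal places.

Component means — I: 6.96; II: 2.5; III: 7.92.
E[X] = 0.41·6.96 + 0.33·2.5 + 0.26·7.92 = 5.7378.

5.738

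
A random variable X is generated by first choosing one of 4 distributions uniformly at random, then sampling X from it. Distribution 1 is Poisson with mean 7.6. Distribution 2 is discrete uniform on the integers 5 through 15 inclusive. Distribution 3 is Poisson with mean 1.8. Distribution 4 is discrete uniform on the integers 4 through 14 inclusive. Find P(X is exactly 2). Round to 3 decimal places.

0.071

Conditional on each component, P(X = 2): 1: 0.014453; 2: 0; 3: 0.267784; 4: 0.
By total probability, P(X = 2) = 0.25·0.014453 + 0.25·0 + 0.25·0.267784 + 0.25·0 = 0.0705593.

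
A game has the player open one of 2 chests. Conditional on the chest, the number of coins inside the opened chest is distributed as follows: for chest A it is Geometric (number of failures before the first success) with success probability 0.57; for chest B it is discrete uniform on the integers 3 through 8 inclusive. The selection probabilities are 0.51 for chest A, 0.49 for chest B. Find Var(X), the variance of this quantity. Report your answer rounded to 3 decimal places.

Per component, A: μ=0.754386, E[X²]=1.89258; B: μ=5.5, E[X²]=33.1667.
E[X] = 0.51·0.754386 + 0.49·5.5 = 3.07974.
E[X²] = 0.51·1.89258 + 0.49·33.1667 = 17.2169.
Var(X) = E[X²] − (E[X])² = 17.2169 − 9.48478 = 7.7321.

7.732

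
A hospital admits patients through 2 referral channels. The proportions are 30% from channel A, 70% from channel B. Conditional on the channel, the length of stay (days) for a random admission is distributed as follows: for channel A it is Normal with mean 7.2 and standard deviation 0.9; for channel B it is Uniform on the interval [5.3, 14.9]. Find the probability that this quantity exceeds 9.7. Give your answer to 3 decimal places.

0.380

Conditional on each channel, P(X > 9.7): A: 0.0027366; B: 0.541667.
By total probability, P(X > 9.7) = 0.3·0.0027366 + 0.7·0.541667 = 0.379988.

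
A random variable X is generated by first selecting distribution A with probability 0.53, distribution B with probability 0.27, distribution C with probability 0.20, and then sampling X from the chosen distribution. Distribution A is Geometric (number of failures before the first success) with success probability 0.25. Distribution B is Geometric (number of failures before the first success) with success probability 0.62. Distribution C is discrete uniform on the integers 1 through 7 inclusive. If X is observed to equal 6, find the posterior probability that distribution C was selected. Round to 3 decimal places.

0.543

Likelihoods P(X=6 | ·): A: 0.0444946; B: 0.00186678; C: 0.142857.
Posterior ∝ prior × likelihood. Numerator for C: 0.2·0.142857 = 0.0285714.
Normalizing constant: 0.53·0.0444946 + 0.27·0.00186678 + 0.2·0.142857 = 0.0526576.
P(C | observation) = 0.0285714 / 0.0526576 = 0.542589.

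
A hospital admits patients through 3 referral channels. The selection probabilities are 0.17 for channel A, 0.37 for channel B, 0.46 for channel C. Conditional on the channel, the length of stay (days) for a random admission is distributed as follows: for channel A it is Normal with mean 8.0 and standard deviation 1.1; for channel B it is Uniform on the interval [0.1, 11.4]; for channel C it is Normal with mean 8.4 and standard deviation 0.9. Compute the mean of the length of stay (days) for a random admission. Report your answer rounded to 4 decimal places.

7.3515

Component means — A: 8; B: 5.75; C: 8.4.
E[X] = 0.17·8 + 0.37·5.75 + 0.46·8.4 = 7.3515.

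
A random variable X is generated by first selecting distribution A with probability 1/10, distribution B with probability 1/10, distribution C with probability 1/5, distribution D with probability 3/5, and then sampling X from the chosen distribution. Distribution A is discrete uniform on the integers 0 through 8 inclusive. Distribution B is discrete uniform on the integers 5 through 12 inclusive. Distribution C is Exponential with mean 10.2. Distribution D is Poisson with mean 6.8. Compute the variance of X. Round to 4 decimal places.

Per component, A: μ=4, E[X²]=22.6667; B: μ=8.5, E[X²]=77.5; C: μ=10.2, E[X²]=208.08; D: μ=6.8, E[X²]=53.04.
E[X] = 0.1·4 + 0.1·8.5 + 0.2·10.2 + 0.6·6.8 = 7.37.
E[X²] = 0.1·22.6667 + 0.1·77.5 + 0.2·208.08 + 0.6·53.04 = 83.4567.
Var(X) = E[X²] − (E[X])² = 83.4567 − 54.3169 = 29.1398.

29.1398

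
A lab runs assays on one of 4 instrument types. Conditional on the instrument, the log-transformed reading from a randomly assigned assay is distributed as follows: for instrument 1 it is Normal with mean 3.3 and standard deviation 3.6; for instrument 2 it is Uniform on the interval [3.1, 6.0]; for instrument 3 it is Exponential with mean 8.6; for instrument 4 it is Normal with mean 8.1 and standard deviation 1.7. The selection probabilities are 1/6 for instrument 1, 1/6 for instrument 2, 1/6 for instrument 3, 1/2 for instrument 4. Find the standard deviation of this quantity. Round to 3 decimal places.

Per component, 1: μ=3.3, E[X²]=23.85; 2: μ=4.55, E[X²]=21.4033; 3: μ=8.6, E[X²]=147.92; 4: μ=8.1, E[X²]=68.5.
E[X] = 0.166667·3.3 + 0.166667·4.55 + 0.166667·8.6 + 0.5·8.1 = 6.79167.
E[X²] = 0.166667·23.85 + 0.166667·21.4033 + 0.166667·147.92 + 0.5·68.5 = 66.4456.
Var(X) = E[X²] − (E[X])² = 66.4456 − 46.1267 = 20.3188.
SD(X) = √20.3188 = 4.50764.

4.508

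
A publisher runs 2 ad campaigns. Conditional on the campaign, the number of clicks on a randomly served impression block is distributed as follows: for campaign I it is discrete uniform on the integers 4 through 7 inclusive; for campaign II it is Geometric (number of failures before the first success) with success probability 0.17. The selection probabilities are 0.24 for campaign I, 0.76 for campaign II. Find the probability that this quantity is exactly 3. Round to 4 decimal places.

0.0739

Conditional on each campaign, P(X = 3): I: 0; II: 0.0972038.
By total probability, P(X = 3) = 0.24·0 + 0.76·0.0972038 = 0.0738749.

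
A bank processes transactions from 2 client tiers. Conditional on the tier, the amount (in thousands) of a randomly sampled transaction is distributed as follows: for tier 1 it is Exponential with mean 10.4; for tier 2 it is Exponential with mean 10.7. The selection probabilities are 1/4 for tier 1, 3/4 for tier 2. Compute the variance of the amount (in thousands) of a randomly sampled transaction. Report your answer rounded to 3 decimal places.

Per component, 1: μ=10.4, E[X²]=216.32; 2: μ=10.7, E[X²]=228.98.
E[X] = 0.25·10.4 + 0.75·10.7 = 10.625.
E[X²] = 0.25·216.32 + 0.75·228.98 = 225.815.
Var(X) = E[X²] − (E[X])² = 225.815 − 112.891 = 112.924.

112.924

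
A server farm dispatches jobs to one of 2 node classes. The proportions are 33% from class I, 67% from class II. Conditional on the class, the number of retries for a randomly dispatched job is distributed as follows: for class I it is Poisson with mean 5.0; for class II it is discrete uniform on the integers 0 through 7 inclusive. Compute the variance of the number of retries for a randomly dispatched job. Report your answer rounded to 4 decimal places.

5.6650

Per component, I: μ=5, E[X²]=30; II: μ=3.5, E[X²]=17.5.
E[X] = 0.33·5 + 0.67·3.5 = 3.995.
E[X²] = 0.33·30 + 0.67·17.5 = 21.625.
Var(X) = E[X²] − (E[X])² = 21.625 − 15.96 = 5.66497.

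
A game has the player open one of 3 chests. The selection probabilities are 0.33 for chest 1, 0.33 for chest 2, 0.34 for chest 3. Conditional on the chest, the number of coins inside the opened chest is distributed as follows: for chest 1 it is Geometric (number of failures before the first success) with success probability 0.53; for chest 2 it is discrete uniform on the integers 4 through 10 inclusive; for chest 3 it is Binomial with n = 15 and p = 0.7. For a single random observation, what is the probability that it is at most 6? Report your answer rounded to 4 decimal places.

Conditional on each chest, P(X ≤ 6): 1: 0.994934; 2: 0.428571; 3: 0.0152425.
By total probability, P(X ≤ 6) = 0.33·0.994934 + 0.33·0.428571 + 0.34·0.0152425 = 0.474939.

0.4749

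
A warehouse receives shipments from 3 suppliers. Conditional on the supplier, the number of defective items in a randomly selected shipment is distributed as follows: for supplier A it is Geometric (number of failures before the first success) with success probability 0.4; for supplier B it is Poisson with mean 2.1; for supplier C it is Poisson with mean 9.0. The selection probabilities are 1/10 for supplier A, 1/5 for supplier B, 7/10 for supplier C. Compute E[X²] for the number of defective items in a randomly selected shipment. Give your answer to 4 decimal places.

For each component E[X²] = Var + (mean)², giving A: 6; B: 6.51; C: 90.
Overall E[X²] = 0.1·6 + 0.2·6.51 + 0.7·90 = 64.902.

64.9020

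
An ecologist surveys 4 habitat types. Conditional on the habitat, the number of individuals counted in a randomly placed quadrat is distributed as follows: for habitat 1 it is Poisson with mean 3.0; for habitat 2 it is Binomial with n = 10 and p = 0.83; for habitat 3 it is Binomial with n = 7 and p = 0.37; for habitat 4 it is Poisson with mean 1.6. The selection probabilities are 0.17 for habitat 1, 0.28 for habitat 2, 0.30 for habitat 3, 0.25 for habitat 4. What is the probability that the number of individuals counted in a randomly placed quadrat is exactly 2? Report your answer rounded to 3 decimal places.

0.188

Conditional on each habitat, P(X = 2): 1: 0.224042; 2: 2.16252e-05; 3: 0.285316; 4: 0.258428.
By total probability, P(X = 2) = 0.17·0.224042 + 0.28·2.16252e-05 + 0.3·0.285316 + 0.25·0.258428 = 0.188295.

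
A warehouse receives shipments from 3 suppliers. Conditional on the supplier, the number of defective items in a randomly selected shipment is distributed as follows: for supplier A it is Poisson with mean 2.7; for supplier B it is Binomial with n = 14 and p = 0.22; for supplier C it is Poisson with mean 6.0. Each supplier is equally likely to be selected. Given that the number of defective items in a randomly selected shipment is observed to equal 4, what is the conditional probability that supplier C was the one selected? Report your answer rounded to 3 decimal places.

Likelihoods P(X=4 | ·): A: 0.148816; B: 0.195466; C: 0.133853.
Posterior ∝ prior × likelihood. Numerator for C: 0.333333·0.133853 = 0.0446175.
Normalizing constant: 0.333333·0.148816 + 0.333333·0.195466 + 0.333333·0.133853 = 0.159378.
P(C | observation) = 0.0446175 / 0.159378 = 0.279948.

0.280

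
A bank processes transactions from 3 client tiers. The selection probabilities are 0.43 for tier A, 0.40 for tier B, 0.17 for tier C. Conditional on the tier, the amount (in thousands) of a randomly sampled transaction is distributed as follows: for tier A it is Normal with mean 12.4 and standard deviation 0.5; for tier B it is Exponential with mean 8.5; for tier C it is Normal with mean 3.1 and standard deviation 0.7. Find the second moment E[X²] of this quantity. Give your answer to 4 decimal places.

For each component E[X²] = Var + (mean)², giving A: 154.01; B: 144.5; C: 10.1.
Overall E[X²] = 0.43·154.01 + 0.4·144.5 + 0.17·10.1 = 125.741.

125.7413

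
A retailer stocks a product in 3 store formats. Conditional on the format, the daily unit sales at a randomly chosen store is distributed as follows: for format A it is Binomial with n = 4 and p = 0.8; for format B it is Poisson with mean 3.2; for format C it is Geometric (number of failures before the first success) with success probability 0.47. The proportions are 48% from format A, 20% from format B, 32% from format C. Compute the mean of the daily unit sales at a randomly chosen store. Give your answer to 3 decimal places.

2.537

Component means — A: 3.2; B: 3.2; C: 1.12766.
E[X] = 0.48·3.2 + 0.2·3.2 + 0.32·1.12766 = 2.53685.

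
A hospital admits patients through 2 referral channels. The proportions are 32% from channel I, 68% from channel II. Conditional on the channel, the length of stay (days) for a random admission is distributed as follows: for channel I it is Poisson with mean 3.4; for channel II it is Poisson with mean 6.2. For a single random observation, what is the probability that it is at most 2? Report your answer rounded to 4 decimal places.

0.1452

Conditional on each channel, P(X ≤ 2): I: 0.33974; II: 0.0536176.
By total probability, P(X ≤ 2) = 0.32·0.33974 + 0.68·0.0536176 = 0.145177.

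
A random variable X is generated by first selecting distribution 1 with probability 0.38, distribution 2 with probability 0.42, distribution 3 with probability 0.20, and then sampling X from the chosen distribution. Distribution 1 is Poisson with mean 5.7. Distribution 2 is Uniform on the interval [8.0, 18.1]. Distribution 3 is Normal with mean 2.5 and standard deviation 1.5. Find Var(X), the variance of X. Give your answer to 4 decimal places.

Per component, 1: μ=5.7, E[X²]=38.19; 2: μ=13.05, E[X²]=178.803; 3: μ=2.5, E[X²]=8.5.
E[X] = 0.38·5.7 + 0.42·13.05 + 0.2·2.5 = 8.147.
E[X²] = 0.38·38.19 + 0.42·178.803 + 0.2·8.5 = 91.3096.
Var(X) = E[X²] − (E[X])² = 91.3096 − 66.3736 = 24.936.

24.9360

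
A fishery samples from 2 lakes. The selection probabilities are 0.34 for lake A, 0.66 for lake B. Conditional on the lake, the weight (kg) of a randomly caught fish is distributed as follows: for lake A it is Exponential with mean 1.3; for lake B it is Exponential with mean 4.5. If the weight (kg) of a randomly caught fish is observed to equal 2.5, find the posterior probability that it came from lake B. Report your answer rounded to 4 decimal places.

0.6876

Likelihoods f(2.5 | ·): A: 0.112428; B: 0.127501.
Posterior ∝ prior × likelihood. Numerator for B: 0.66·0.127501 = 0.0841505.
Normalizing constant: 0.34·0.112428 + 0.66·0.127501 = 0.122376.
P(B | observation) = 0.0841505 / 0.122376 = 0.687639.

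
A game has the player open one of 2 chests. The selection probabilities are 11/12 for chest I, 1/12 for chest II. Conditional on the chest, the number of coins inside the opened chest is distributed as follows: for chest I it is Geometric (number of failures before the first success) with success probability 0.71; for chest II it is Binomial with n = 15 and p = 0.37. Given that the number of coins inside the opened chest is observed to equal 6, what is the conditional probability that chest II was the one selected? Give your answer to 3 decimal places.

Likelihoods P(X=6 | ·): I: 0.000422325; II: 0.200761.
Posterior ∝ prior × likelihood. Numerator for II: 0.0833333·0.200761 = 0.0167301.
Normalizing constant: 0.916667·0.000422325 + 0.0833333·0.200761 = 0.0171172.
P(II | observation) = 0.0167301 / 0.0171172 = 0.977384.

0.977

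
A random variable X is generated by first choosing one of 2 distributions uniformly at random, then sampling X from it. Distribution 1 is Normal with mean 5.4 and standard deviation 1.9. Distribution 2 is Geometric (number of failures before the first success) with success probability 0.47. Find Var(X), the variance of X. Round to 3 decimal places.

7.568

Per component, 1: μ=5.4, E[X²]=32.77; 2: μ=1.12766, E[X²]=3.67089.
E[X] = 0.5·5.4 + 0.5·1.12766 = 3.26383.
E[X²] = 0.5·32.77 + 0.5·3.67089 = 18.2204.
Var(X) = E[X²] − (E[X])² = 18.2204 − 10.6526 = 7.56786.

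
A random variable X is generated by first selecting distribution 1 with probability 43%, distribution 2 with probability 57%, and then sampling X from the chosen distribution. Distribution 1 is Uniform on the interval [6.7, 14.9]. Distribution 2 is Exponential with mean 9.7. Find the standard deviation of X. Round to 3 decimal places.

7.506

Per component, 1: μ=10.8, E[X²]=122.243; 2: μ=9.7, E[X²]=188.18.
E[X] = 0.43·10.8 + 0.57·9.7 = 10.173.
E[X²] = 0.43·122.243 + 0.57·188.18 = 159.827.
Var(X) = E[X²] − (E[X])² = 159.827 − 103.49 = 56.3373.
SD(X) = √56.3373 = 7.50582.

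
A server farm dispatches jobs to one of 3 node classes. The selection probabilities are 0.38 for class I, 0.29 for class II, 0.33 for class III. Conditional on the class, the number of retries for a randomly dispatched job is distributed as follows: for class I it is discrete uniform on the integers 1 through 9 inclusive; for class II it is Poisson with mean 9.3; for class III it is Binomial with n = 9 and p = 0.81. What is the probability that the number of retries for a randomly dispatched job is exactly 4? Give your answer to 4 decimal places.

Conditional on each class, P(X = 4): I: 0.111111; II: 0.0284959; III: 0.0134301.
By total probability, P(X = 4) = 0.38·0.111111 + 0.29·0.0284959 + 0.33·0.0134301 = 0.054918.

0.0549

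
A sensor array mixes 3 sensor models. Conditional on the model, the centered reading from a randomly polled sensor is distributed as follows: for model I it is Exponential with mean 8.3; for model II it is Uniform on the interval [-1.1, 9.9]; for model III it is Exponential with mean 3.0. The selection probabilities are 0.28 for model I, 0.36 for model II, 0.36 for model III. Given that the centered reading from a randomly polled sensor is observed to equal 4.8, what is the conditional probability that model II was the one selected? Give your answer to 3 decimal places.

Likelihoods f(4.8 | ·): I: 0.0675715; II: 0.0909091; III: 0.0672988.
Posterior ∝ prior × likelihood. Numerator for II: 0.36·0.0909091 = 0.0327273.
Normalizing constant: 0.28·0.0675715 + 0.36·0.0909091 + 0.36·0.0672988 = 0.0758749.
P(II | observation) = 0.0327273 / 0.0758749 = 0.431332.

0.431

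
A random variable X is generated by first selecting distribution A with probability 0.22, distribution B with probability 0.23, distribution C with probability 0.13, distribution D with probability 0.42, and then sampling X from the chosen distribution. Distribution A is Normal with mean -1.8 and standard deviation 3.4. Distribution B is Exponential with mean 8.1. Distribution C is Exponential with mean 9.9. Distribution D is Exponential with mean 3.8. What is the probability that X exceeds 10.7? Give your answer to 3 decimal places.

Conditional on each component, P(X > 10.7): A: 0.000118242; B: 0.266872; C: 0.339321; D: 0.0598574.
By total probability, P(X > 10.7) = 0.22·0.000118242 + 0.23·0.266872 + 0.13·0.339321 + 0.42·0.0598574 = 0.130658.

0.131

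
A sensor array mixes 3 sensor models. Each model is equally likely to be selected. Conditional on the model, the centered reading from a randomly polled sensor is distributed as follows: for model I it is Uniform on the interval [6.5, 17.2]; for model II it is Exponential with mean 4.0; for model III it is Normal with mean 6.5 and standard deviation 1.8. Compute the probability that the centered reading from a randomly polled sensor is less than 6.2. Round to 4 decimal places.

0.4072

Conditional on each model, P(X < 6.2): I: 0; II: 0.787752; III: 0.433816.
By total probability, P(X < 6.2) = 0.333333·0 + 0.333333·0.787752 + 0.333333·0.433816 = 0.407189.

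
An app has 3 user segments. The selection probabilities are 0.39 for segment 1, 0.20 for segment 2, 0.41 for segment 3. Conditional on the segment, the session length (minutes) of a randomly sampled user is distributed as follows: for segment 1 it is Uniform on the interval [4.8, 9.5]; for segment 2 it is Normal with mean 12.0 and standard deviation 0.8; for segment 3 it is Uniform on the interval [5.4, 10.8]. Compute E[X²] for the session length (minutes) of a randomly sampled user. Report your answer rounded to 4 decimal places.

77.4801

For each component E[X²] = Var + (mean)², giving 1: 52.9633; 2: 144.64; 3: 68.04.
Overall E[X²] = 0.39·52.9633 + 0.2·144.64 + 0.41·68.04 = 77.4801.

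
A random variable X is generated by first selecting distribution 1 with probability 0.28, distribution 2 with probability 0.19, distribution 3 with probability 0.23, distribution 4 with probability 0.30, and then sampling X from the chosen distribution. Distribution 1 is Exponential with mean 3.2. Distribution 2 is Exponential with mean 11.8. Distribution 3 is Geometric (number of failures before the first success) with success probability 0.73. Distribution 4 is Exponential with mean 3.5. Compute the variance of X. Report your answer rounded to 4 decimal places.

47.8845

Per component, 1: μ=3.2, E[X²]=20.48; 2: μ=11.8, E[X²]=278.48; 3: μ=0.369863, E[X²]=0.64346; 4: μ=3.5, E[X²]=24.5.
E[X] = 0.28·3.2 + 0.19·11.8 + 0.23·0.369863 + 0.3·3.5 = 4.27307.
E[X²] = 0.28·20.48 + 0.19·278.48 + 0.23·0.64346 + 0.3·24.5 = 66.1436.
Var(X) = E[X²] − (E[X])² = 66.1436 − 18.2591 = 47.8845.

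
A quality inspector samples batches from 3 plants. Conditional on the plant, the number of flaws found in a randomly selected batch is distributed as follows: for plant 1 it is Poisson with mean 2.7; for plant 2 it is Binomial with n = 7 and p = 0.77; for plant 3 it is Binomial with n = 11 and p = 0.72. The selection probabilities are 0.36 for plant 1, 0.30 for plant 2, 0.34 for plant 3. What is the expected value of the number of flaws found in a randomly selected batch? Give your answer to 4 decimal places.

5.2818

Component means — 1: 2.7; 2: 5.39; 3: 7.92.
E[X] = 0.36·2.7 + 0.3·5.39 + 0.34·7.92 = 5.2818.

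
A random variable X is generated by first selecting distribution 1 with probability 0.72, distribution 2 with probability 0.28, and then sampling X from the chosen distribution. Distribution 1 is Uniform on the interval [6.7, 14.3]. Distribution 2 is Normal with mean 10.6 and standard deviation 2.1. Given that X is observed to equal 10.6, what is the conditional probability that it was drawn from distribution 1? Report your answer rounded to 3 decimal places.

Likelihoods f(10.6 | ·): 1: 0.131579; 2: 0.189973.
Posterior ∝ prior × likelihood. Numerator for 1: 0.72·0.131579 = 0.0947368.
Normalizing constant: 0.72·0.131579 + 0.28·0.189973 = 0.147929.
P(1 | observation) = 0.0947368 / 0.147929 = 0.64042.

0.640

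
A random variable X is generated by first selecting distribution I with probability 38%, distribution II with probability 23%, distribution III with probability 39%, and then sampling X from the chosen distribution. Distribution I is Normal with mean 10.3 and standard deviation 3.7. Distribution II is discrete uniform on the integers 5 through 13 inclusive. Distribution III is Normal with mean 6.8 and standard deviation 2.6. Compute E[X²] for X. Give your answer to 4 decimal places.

86.3497

For each component E[X²] = Var + (mean)², giving I: 119.78; II: 87.6667; III: 53.
Overall E[X²] = 0.38·119.78 + 0.23·87.6667 + 0.39·53 = 86.3497.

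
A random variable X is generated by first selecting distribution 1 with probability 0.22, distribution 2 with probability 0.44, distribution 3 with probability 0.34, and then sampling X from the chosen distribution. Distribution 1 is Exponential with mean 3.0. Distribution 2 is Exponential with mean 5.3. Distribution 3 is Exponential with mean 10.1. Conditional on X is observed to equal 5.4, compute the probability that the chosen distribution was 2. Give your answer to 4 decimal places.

Likelihoods f(5.4 | ·): 1: 0.0550996; 2: 0.0681138; 3: 0.0580072.
Posterior ∝ prior × likelihood. Numerator for 2: 0.44·0.0681138 = 0.0299701.
Normalizing constant: 0.22·0.0550996 + 0.44·0.0681138 + 0.34·0.0580072 = 0.0618144.
P(2 | observation) = 0.0299701 / 0.0618144 = 0.48484.

0.4848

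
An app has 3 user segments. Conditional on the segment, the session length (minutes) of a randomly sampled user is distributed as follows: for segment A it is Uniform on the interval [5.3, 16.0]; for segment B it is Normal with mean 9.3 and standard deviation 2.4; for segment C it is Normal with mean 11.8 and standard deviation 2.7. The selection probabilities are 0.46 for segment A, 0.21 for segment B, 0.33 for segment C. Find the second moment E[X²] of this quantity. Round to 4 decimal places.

124.2905

For each component E[X²] = Var + (mean)², giving A: 122.963; B: 92.25; C: 146.53.
Overall E[X²] = 0.46·122.963 + 0.21·92.25 + 0.33·146.53 = 124.291.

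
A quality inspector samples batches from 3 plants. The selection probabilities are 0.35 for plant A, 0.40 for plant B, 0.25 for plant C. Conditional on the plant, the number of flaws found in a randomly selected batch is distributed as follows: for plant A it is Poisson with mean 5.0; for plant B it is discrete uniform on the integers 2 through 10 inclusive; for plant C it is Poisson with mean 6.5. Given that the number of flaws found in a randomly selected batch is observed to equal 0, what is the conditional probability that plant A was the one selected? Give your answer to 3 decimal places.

Likelihoods P(X=0 | ·): A: 0.00673795; B: 0; C: 0.00150344.
Posterior ∝ prior × likelihood. Numerator for A: 0.35·0.00673795 = 0.00235828.
Normalizing constant: 0.35·0.00673795 + 0.4·0 + 0.25·0.00150344 = 0.00273414.
P(A | observation) = 0.00235828 / 0.00273414 = 0.862531.

0.863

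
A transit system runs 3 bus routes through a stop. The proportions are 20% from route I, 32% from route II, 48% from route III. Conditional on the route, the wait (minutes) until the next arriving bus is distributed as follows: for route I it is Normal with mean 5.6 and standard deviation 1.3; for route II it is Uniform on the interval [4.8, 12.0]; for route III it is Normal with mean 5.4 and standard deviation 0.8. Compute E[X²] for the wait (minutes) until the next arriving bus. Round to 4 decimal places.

For each component E[X²] = Var + (mean)², giving I: 33.05; II: 74.88; III: 29.8.
Overall E[X²] = 0.2·33.05 + 0.32·74.88 + 0.48·29.8 = 44.8756.

44.8756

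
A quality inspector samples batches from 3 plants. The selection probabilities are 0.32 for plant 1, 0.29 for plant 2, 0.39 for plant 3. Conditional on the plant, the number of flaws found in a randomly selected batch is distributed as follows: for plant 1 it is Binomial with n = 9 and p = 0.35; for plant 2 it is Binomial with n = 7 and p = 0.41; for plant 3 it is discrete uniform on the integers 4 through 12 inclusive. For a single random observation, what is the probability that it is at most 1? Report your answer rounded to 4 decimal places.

Conditional on each plant, P(X ≤ 1): 1: 0.121085; 2: 0.145945; 3: 0.
By total probability, P(X ≤ 1) = 0.32·0.121085 + 0.29·0.145945 + 0.39·0 = 0.0810712.

0.0811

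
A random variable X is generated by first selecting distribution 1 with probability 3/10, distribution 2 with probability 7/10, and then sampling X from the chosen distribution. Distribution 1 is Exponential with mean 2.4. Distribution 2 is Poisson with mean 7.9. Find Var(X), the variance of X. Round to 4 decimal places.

Per component, 1: μ=2.4, E[X²]=11.52; 2: μ=7.9, E[X²]=70.31.
E[X] = 0.3·2.4 + 0.7·7.9 = 6.25.
E[X²] = 0.3·11.52 + 0.7·70.31 = 52.673.
Var(X) = E[X²] − (E[X])² = 52.673 − 39.0625 = 13.6105.

13.6105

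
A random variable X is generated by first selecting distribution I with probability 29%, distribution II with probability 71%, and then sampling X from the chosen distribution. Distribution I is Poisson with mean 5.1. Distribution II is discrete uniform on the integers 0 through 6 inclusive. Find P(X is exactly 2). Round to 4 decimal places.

Conditional on each component, P(X = 2): I: 0.0792882; II: 0.142857.
By total probability, P(X = 2) = 0.29·0.0792882 + 0.71·0.142857 = 0.124422.

0.1244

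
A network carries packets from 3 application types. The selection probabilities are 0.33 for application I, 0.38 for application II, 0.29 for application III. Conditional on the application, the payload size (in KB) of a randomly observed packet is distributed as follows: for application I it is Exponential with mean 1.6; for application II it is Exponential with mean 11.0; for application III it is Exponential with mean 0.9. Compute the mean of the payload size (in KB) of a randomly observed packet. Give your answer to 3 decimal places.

4.969

Component means — I: 1.6; II: 11; III: 0.9.
E[X] = 0.33·1.6 + 0.38·11 + 0.29·0.9 = 4.969.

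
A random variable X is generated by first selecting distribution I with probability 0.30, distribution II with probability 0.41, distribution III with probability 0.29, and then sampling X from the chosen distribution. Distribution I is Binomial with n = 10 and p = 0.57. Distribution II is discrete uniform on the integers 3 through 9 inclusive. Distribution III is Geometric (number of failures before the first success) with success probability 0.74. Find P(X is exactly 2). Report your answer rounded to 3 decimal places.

Conditional on each component, P(X = 2): I: 0.0170887; II: 0; III: 0.050024.
By total probability, P(X = 2) = 0.3·0.0170887 + 0.41·0 + 0.29·0.050024 = 0.0196336.

0.020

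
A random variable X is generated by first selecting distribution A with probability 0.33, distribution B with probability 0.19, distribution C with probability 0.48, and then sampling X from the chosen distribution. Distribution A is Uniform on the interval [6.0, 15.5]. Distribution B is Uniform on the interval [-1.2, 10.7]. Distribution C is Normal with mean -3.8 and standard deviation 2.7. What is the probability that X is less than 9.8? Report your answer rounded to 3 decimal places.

Conditional on each component, P(X < 9.8): A: 0.4; B: 0.92437; C: 1.
By total probability, P(X < 9.8) = 0.33·0.4 + 0.19·0.92437 + 0.48·1 = 0.78763.

0.788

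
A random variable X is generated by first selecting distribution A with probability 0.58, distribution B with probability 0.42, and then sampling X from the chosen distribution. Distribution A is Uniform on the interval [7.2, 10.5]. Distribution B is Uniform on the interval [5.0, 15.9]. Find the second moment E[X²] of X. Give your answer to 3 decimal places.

For each component E[X²] = Var + (mean)², giving A: 79.23; B: 119.103.
Overall E[X²] = 0.58·79.23 + 0.42·119.103 = 95.9768.

95.977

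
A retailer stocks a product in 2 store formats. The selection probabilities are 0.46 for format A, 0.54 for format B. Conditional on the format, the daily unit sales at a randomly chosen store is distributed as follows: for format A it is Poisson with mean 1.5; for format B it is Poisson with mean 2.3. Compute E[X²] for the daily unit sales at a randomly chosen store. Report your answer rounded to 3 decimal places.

5.824

For each component E[X²] = Var + (mean)², giving A: 3.75; B: 7.59.
Overall E[X²] = 0.46·3.75 + 0.54·7.59 = 5.8236.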